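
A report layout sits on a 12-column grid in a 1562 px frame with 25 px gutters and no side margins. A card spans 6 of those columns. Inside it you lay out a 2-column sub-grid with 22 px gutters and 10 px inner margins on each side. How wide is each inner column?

12 columns + 11 gutters: 12c + 11·25 = 1562.
12c = 1562 − 275 = 1287, so c = 107.25 px.
6-column span = 6·107.25 + 5·25 = 768.5 px.
Inner content = 768.5 − 2·10 = 748.5 px.
748.5 − 1·22 = 726.5; ÷2 gives d = 363.25 px.

363.25 px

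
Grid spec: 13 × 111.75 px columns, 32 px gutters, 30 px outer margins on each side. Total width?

1896.75 px

Layout = 2·30 + 13·111.75 + 12·32 = 60 + 1452.75 + 384 = 1896.75 px.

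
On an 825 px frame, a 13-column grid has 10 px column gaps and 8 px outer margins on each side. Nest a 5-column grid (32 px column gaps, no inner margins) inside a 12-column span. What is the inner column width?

Take off 16 px of margins, leaving 809 px.
13c + 12·10 = 809 → 13c = 689 → c = 53 px.
12-column span = 12·53 + 11·10 = 746 px.
746 − 4·32 = 618; ÷5 gives d = 123.6 px.

123.6 px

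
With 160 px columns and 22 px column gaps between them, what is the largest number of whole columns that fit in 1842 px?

Each extra column adds 160 + 22 = 182 px.
(1842 + 22) / 182 = 10.24, so 10 columns fit.

10 columns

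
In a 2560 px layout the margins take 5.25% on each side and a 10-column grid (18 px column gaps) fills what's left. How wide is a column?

Each margin = 5.25% of 2560 = 134.4 px; content = 2560 − 2·134.4 = 2291.2 px.
Subtracting 9 column gaps of 18 leaves 2129.2 for 10 columns, so c = 212.92 px.

212.92 px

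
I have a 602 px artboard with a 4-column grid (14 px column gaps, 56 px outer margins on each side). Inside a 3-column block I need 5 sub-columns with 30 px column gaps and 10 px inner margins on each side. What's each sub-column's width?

44.8 px

Take off 112 px of margins, leaving 490 px.
4 columns + 3 column gaps: 4c + 3·14 = 490.
4c = 490 − 42 = 448, so c = 112 px.
3 columns plus 2 column gaps: 336 + 28 = 364 px.
Inner content = 364 − 2·10 = 344 px.
5d + 4·30 = 344 → 5d = 224 → d = 44.8 px.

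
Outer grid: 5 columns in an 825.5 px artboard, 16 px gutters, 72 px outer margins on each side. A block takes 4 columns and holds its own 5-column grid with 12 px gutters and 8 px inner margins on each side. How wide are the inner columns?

Outer content = 825.5 − 2·72 = 681.5 px.
5 columns + 4 gutters: 5c + 4·16 = 681.5.
5c = 681.5 − 64 = 617.5, so c = 123.5 px.
4 columns plus 3 gutters: 494 + 48 = 542 px.
Inner content = 542 − 2·8 = 526 px.
5 columns + 4 gutters: 5d + 4·12 = 526.
5d = 526 − 48 = 478, so d = 95.6 px.

95.6 px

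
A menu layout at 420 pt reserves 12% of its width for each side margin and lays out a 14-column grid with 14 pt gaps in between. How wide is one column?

Each margin = 12% of 420 = 50.4 pt; content = 420 − 2·50.4 = 319.2 pt.
14c + 13·14 = 319.2 → 14c = 137.2 → c = 9.8 pt.

9.8 pt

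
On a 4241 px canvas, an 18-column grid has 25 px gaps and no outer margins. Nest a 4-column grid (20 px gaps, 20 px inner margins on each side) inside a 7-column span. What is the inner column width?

Subtracting 17 gaps of 25 leaves 3816 for 18 columns, so c = 212 px.
Span of 7: 7·212 + 6·25 = 1484 + 150 = 1634 px.
Inner content = 1634 − 2·20 = 1594 px.
4 columns + 3 gaps: 4d + 3·20 = 1594.
4d = 1594 − 60 = 1534, so d = 383.5 px.

383.5 px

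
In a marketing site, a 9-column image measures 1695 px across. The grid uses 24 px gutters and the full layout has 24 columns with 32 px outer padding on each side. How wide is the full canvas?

4624 px

Subtracting 8 gutters of 24 leaves 1503 for 9 columns, so c = 167 px.
Adding margins, columns and gutters: 64 + 4008 + 552 = 4624 px.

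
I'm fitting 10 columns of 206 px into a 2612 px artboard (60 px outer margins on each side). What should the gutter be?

Subtract both margins: 2612 − 2·60 = 2492 px.
10·206 + 9g = 2492 → 9g = 432 → g = 48 px.

48 px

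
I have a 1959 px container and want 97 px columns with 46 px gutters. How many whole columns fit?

14 columns: 14·97 + 13·46 = 1956 px ≤ 1959.
15 columns: 2099 px > 1959. So 14.

14 columns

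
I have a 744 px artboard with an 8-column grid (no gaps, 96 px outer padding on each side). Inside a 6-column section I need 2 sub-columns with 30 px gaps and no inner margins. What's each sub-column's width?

192 px

Subtract both margins: 744 − 2·96 = 552 px.
552 / 8 = 69 px per column.
6-column span = 6·69 = 414 px.
2 columns + 1 gap: 2d + 1·30 = 414.
2d = 414 − 30 = 384, so d = 192 px.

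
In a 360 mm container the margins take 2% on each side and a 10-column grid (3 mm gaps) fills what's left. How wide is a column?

Margins: 2% × 360 = 7.2 mm each, so content = 360 − 14.4 = 345.6 mm.
Subtracting 9 gaps of 3 leaves 318.6 for 10 columns, so c = 31.86 mm.

31.86 mm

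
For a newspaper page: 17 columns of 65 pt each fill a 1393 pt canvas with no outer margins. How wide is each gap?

18 pt

Columns use 1105 pt, leaving 288 pt across 16 gaps = 18 pt each.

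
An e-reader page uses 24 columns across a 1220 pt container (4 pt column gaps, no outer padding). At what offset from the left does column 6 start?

255 pt

24c + 23·4 = 1220 → 24c = 1128 → c = 47 pt.
No margin, so column 6 starts at 5·(column + gutter) = 5·51 = 255 pt.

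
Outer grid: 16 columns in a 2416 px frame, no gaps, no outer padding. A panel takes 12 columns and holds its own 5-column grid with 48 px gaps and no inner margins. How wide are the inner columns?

324 px

16c = 2416 → c = 151 px.
With no gaps, 12 columns span 12·151 = 1812 px.
Subtracting 4 gaps of 48 leaves 1620 for 5 columns, so d = 324 px.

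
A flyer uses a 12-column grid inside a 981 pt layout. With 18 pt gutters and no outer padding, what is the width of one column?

65.25 pt

12 columns + 11 gutters: 12c + 11·18 = 981.
12c = 981 − 198 = 783, so c = 65.25 pt.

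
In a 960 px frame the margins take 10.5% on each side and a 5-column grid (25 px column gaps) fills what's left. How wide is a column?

131.68 px

960 × (1 − 2·10.5%) = 960 × 79% = 758.4 px for the columns.
758.4 − 4·25 = 658.4; ÷5 gives c = 131.68 px.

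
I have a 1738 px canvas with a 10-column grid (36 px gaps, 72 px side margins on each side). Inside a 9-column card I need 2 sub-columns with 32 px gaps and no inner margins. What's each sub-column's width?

699.5 px

Outer content = 1738 − 2·72 = 1594 px.
Subtracting 9 gaps of 36 leaves 1270 for 10 columns, so c = 127 px.
Span of 9: 9·127 + 8·36 = 1143 + 288 = 1431 px.
Subtracting 1 gap of 32 leaves 1399 for 2 columns, so d = 699.5 px.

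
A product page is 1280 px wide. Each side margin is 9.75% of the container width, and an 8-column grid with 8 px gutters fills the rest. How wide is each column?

Margins: 9.75% × 1280 = 124.8 px each, so content = 1280 − 249.6 = 1030.4 px.
8 columns + 7 gutters: 8c + 7·8 = 1030.4.
8c = 1030.4 − 56 = 974.4, so c = 121.8 px.

121.8 px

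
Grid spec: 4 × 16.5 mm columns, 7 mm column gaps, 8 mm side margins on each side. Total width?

Total width: 2·8 + 4·16.5 + 3·7 = 103 mm.

103 mm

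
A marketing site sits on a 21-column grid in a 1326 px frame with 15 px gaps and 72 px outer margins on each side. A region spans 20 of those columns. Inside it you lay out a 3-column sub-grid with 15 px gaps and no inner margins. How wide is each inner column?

Subtract both margins: 1326 − 2·72 = 1182 px.
Subtracting 20 gaps of 15 leaves 882 for 21 columns, so c = 42 px.
20-column span = 20·42 + 19·15 = 1125 px.
3 columns + 2 gaps: 3d + 2·15 = 1125.
3d = 1125 − 30 = 1095, so d = 365 px.

365 px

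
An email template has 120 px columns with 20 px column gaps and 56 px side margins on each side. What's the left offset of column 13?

1736 px

Each column+gutter stride is 140 px; 12 of them past the 56 px margin is 56 + 1680 = 1736 px.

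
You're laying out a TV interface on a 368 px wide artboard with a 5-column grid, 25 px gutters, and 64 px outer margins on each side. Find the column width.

Content width = 368 − 2·64 = 240 px.
240 − 4·25 = 140; ÷5 gives c = 28 px.

28 px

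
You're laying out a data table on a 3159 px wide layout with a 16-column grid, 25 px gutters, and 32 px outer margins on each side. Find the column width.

Subtract both margins: 3159 − 2·32 = 3095 px.
16 columns + 15 gutters: 16c + 15·25 = 3095.
16c = 3095 − 375 = 2720, so c = 170 px.

170 px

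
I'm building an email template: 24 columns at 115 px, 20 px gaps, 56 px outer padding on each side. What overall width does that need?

3332 px

Adding margins, columns and gutters: 112 + 2760 + 460 = 3332 px.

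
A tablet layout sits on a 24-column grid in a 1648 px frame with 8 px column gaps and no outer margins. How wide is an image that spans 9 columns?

24 columns + 23 column gaps: 24c + 23·8 = 1648.
24c = 1648 − 184 = 1464, so c = 61 px.
Span of 9: 9·61 + 8·8 = 549 + 64 = 613 px.

613 px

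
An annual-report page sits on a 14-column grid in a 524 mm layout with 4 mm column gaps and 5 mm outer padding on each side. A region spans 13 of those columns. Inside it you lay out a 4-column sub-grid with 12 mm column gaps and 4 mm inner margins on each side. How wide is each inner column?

Take off 10 mm of margins, leaving 514 mm.
Subtracting 13 column gaps of 4 leaves 462 for 14 columns, so c = 33 mm.
Span of 13: 13·33 + 12·4 = 429 + 48 = 477 mm.
Inner content = 477 − 2·4 = 469 mm.
4d + 3·12 = 469 → 4d = 433 → d = 108.25 mm.

108.25 mm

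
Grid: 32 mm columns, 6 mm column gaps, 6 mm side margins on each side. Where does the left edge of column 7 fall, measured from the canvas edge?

234 mm

Before column 7: the margin + 6 columns + 6 column gaps.
Offset = 6 + 6·(32 + 6) = 6 + 228 = 234 mm.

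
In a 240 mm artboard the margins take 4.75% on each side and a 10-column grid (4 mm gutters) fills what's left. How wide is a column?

240 × (1 − 2·4.75%) = 240 × 90.5% = 217.2 mm for the columns.
217.2 − 9·4 = 181.2; ÷10 gives c = 18.12 mm.

18.12 mm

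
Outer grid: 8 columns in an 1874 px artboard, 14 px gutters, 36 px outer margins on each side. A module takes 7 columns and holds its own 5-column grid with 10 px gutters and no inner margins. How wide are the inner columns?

307 px

Outer content = 1874 − 2·36 = 1802 px.
Subtracting 7 gutters of 14 leaves 1704 for 8 columns, so c = 213 px.
7 columns plus 6 gutters: 1491 + 84 = 1575 px.
5 columns + 4 gutters: 5d + 4·10 = 1575.
5d = 1575 − 40 = 1535, so d = 307 px.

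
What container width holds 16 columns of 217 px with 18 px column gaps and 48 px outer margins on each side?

3838 px

Adding margins, columns and gutters: 96 + 3472 + 270 = 3838 px.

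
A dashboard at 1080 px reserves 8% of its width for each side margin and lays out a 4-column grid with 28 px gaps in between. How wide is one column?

1080 × (1 − 2·8%) = 1080 × 84% = 907.2 px for the columns.
4c + 3·28 = 907.2 → 4c = 823.2 → c = 205.8 px.

205.8 px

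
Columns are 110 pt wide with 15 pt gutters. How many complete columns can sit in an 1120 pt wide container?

9 columns

Each extra column adds 110 + 15 = 125 pt.
(1120 + 15) / 125 = 9.08, so 9 columns fit.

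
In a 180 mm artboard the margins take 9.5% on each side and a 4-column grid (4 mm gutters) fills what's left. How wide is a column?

Margins: 9.5% × 180 = 17.1 mm each, so content = 180 − 34.2 = 145.8 mm.
4c + 3·4 = 145.8 → 4c = 133.8 → c = 33.45 mm.

33.45 mm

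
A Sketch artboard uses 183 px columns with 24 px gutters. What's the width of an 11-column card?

2253 px

11 columns plus 10 gutters: 2013 + 240 = 2253 px.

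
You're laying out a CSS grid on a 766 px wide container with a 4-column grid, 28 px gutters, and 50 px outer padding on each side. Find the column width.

145.5 px

Subtract both margins: 766 − 2·50 = 666 px.
666 − 3·28 = 582; ÷4 gives c = 145.5 px.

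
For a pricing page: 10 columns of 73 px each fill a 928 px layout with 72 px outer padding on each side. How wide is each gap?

Content width = 928 − 2·72 = 784 px.
Columns use 730 px, leaving 54 px across 9 gaps = 6 px each.

6 px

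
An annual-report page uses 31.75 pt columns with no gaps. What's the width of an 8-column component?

8-column span = 8·31.75 = 254 pt.

254 pt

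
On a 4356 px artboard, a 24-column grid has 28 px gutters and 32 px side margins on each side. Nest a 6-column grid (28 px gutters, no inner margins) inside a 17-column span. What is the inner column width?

482 px

Outer content = 4356 − 2·32 = 4292 px.
4292 − 23·28 = 3648; ÷24 gives c = 152 px.
17 columns plus 16 gutters: 2584 + 448 = 3032 px.
3032 − 5·28 = 2892; ÷6 gives d = 482 px.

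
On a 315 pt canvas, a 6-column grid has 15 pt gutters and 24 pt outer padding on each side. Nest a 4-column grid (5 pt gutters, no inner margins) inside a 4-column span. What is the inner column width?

39.5 pt

Outer content = 315 − 2·24 = 267 pt.
6 columns + 5 gutters: 6c + 5·15 = 267.
6c = 267 − 75 = 192, so c = 32 pt.
4 columns plus 3 gutters: 128 + 45 = 173 pt.
4d + 3·5 = 173 → 4d = 158 → d = 39.5 pt.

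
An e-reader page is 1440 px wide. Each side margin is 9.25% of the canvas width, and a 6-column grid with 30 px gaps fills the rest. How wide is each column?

170.6 px

1440 × (1 − 2·9.25%) = 1440 × 81.5% = 1173.6 px for the columns.
6 columns + 5 gaps: 6c + 5·30 = 1173.6.
6c = 1173.6 − 150 = 1023.6, so c = 170.6 px.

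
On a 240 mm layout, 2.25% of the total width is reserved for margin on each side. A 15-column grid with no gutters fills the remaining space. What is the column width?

15.28 mm

Margins: 2.25% × 240 = 5.4 mm each, so content = 240 − 10.8 = 229.2 mm.
With no gutters, each column is 229.2/15 = 15.28 mm.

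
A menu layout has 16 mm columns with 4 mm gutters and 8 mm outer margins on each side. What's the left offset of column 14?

268 mm

Before column 14: the margin + 13 columns + 13 gutters.
Offset = 8 + 13·(16 + 4) = 8 + 260 = 268 mm.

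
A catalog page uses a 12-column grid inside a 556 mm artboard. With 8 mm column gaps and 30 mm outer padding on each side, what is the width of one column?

Take off 60 mm of margins, leaving 496 mm.
496 − 11·8 = 408; ÷12 gives c = 34 mm.

34 mm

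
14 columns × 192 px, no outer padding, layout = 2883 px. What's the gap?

Columns use 2688 px, leaving 195 px across 13 gaps = 15 px each.

15 px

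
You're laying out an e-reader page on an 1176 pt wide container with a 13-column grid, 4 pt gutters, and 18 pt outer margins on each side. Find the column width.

Take off 36 pt of margins, leaving 1140 pt.
13 columns + 12 gutters: 13c + 12·4 = 1140.
13c = 1140 − 48 = 1092, so c = 84 pt.

84 pt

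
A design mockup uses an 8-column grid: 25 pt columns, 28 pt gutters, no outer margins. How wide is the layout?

396 pt

Summing: 200 + 196 = 396 pt.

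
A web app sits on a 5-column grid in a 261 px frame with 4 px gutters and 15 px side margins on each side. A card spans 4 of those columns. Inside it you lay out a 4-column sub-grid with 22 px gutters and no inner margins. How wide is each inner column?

29.5 px

Inside the margins: 261 − 30 = 231 px.
Subtracting 4 gutters of 4 leaves 215 for 5 columns, so c = 43 px.
4 columns plus 3 gutters: 172 + 12 = 184 px.
4 columns + 3 gutters: 4d + 3·22 = 184.
4d = 184 − 66 = 118, so d = 29.5 px.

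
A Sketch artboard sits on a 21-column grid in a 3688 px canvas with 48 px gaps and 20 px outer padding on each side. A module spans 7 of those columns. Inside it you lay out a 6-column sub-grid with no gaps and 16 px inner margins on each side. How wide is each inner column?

Outer content = 3688 − 2·20 = 3648 px.
Subtracting 20 gaps of 48 leaves 2688 for 21 columns, so c = 128 px.
7 columns plus 6 gaps: 896 + 288 = 1184 px.
Inner content = 1184 − 2·16 = 1152 px.
6d = 1152 → d = 192 px.

192 px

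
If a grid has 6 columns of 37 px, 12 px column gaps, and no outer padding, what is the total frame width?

282 px

Frame = 6·37 + 5·12 = 222 + 60 = 282 px.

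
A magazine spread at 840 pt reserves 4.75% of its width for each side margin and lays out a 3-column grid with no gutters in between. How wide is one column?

840 × (1 − 2·4.75%) = 840 × 90.5% = 760.2 pt for the columns.
3c = 760.2 → c = 253.4 pt.

253.4 pt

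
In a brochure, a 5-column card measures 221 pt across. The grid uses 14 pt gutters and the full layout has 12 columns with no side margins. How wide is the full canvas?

5 columns + 4 gutters: 5c + 4·14 = 221.
5c = 221 − 56 = 165, so c = 33 pt.
Total width: 12·33 + 11·14 = 550 pt.

550 pt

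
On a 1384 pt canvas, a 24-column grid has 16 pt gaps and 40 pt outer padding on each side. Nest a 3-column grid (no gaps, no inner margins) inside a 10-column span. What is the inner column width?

178 pt

Take off 80 pt of margins, leaving 1304 pt.
1304 − 23·16 = 936; ÷24 gives c = 39 pt.
Span of 10: 10·39 + 9·16 = 390 + 144 = 534 pt.
With no gaps, each column is 534/3 = 178 pt.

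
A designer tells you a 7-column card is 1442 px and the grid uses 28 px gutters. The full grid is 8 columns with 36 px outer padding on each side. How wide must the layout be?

Subtracting 6 gutters of 28 leaves 1274 for 7 columns, so c = 182 px.
Total width: 2·36 + 8·182 + 7·28 = 1724 px.

1724 px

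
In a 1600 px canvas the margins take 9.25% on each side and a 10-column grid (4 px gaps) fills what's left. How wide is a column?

Each margin = 9.25% of 1600 = 148 px; content = 1600 − 2·148 = 1304 px.
10 columns + 9 gaps: 10c + 9·4 = 1304.
10c = 1304 − 36 = 1268, so c = 126.8 px.

126.8 px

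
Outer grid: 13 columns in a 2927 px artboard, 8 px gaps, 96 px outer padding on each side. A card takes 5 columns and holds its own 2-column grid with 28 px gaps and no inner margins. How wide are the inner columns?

Take off 192 px of margins, leaving 2735 px.
13c + 12·8 = 2735 → 13c = 2639 → c = 203 px.
5-column span = 5·203 + 4·8 = 1047 px.
2d + 1·28 = 1047 → 2d = 1019 → d = 509.5 px.

509.5 px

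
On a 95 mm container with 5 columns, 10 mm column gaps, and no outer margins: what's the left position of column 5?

84 mm

5c + 4·10 = 95 → 5c = 55 → c = 11 mm.
Before column 5: 4 columns + 4 column gaps.
Offset = 4·(11 + 10) = 4·21 = 84 mm.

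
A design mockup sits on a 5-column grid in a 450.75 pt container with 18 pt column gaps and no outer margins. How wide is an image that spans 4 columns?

5 columns + 4 column gaps: 5c + 4·18 = 450.75.
5c = 450.75 − 72 = 378.75, so c = 75.75 pt.
4-column span = 4·75.75 + 3·18 = 357 pt.

357 pt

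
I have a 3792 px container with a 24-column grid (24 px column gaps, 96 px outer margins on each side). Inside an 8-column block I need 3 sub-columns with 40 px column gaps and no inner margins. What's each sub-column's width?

368 px

Subtract both margins: 3792 − 2·96 = 3600 px.
24c + 23·24 = 3600 → 24c = 3048 → c = 127 px.
8-column span = 8·127 + 7·24 = 1184 px.
3 columns + 2 column gaps: 3d + 2·40 = 1184.
3d = 1184 − 80 = 1104, so d = 368 px.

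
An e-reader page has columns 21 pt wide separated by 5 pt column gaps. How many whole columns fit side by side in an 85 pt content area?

3 columns: 3·21 + 2·5 = 73 pt ≤ 85.
4 columns: 99 pt > 85. So 3.

3 columns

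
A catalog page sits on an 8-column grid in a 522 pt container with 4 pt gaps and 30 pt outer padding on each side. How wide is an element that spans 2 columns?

112.5 pt

Subtract both margins: 522 − 2·30 = 462 pt.
8c + 7·4 = 462 → 8c = 434 → c = 54.25 pt.
Span of 2: 2·54.25 + 1·4 = 108.5 + 4 = 112.5 pt.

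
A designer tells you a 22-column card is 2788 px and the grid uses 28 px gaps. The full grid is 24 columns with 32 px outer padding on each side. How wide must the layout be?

22c + 21·28 = 2788 → 22c = 2200 → c = 100 px.
Total width: 2·32 + 24·100 + 23·28 = 3108 px.

3108 px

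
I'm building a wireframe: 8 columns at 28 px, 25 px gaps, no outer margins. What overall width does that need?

Total width: 8·28 + 7·25 = 399 px.

399 px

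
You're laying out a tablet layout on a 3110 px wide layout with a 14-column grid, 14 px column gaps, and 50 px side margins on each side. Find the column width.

Take off 100 px of margins, leaving 3010 px.
14 columns + 13 column gaps: 14c + 13·14 = 3010.
14c = 3010 − 182 = 2828, so c = 202 px.

202 px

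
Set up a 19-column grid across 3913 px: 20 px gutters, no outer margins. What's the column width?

Subtracting 18 gutters of 20 leaves 3553 for 19 columns, so c = 187 px.

187 px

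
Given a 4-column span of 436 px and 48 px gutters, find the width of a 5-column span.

557 px

4 columns + 3 gutters: 4c + 3·48 = 436.
4c = 436 − 144 = 292, so c = 73 px.
Span of 5: 5·73 + 4·48 = 365 + 192 = 557 px.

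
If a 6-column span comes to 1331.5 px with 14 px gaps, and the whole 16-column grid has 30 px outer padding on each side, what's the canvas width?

3634 px

6c + 5·14 = 1331.5 → 6c = 1261.5 → c = 210.25 px.
Adding margins, columns and gutters: 60 + 3364 + 210 = 3634 px.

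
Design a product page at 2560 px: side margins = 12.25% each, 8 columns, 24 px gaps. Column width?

Each margin = 12.25% of 2560 = 313.6 px; content = 2560 − 2·313.6 = 1932.8 px.
1932.8 − 7·24 = 1764.8; ÷8 gives c = 220.6 px.

220.6 px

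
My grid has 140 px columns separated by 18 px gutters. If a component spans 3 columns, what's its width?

Span of 3: 3·140 + 2·18 = 420 + 36 = 456 px.

456 px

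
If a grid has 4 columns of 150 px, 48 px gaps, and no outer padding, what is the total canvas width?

744 px

Summing: 600 + 144 = 744 px.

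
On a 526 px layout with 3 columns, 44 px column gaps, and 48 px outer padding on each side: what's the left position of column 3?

364 px

Take off 96 px of margins, leaving 430 px.
3 columns + 2 column gaps: 3c + 2·44 = 430.
3c = 430 − 88 = 342, so c = 114 px.
Before column 3: the margin + 2 columns + 2 column gaps.
Offset = 48 + 2·(114 + 44) = 48 + 316 = 364 px.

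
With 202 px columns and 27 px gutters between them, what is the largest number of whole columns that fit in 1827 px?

8 columns

k columns need k·202 + (k−1)·27 = k·229 − 27.
k·229 − 27 ≤ 1827 → k ≤ 1854 / 229 ≈ 8.10, so k = 8.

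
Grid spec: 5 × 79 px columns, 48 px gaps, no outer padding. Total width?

587 px

Total width: 5·79 + 4·48 = 587 px.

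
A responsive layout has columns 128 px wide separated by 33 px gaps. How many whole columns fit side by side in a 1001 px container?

6 columns

6 columns: 6·128 + 5·33 = 933 px ≤ 1001.
7 columns: 1094 px > 1001. So 6.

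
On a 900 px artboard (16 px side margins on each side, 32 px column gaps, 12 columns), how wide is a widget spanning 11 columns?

Subtract both margins: 900 − 2·16 = 868 px.
12 columns + 11 column gaps: 12c + 11·32 = 868.
12c = 868 − 352 = 516, so c = 43 px.
11 columns plus 10 column gaps: 473 + 320 = 793 px.

793 px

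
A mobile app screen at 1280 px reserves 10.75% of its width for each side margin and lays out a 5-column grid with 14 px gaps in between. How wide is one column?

Margins: 10.75% × 1280 = 137.6 px each, so content = 1280 − 275.2 = 1004.8 px.
Subtracting 4 gaps of 14 leaves 948.8 for 5 columns, so c = 189.76 px.

189.76 px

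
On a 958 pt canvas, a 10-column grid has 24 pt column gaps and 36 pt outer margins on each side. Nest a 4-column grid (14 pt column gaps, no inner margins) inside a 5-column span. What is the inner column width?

97.25 pt

Outer content = 958 − 2·36 = 886 pt.
10c + 9·24 = 886 → 10c = 670 → c = 67 pt.
5 columns plus 4 column gaps: 335 + 96 = 431 pt.
Subtracting 3 column gaps of 14 leaves 389 for 4 columns, so d = 97.25 pt.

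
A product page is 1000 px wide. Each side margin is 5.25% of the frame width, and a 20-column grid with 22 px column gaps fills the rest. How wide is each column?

23.85 px

Each margin = 5.25% of 1000 = 52.5 px; content = 1000 − 2·52.5 = 895 px.
20c + 19·22 = 895 → 20c = 477 → c = 23.85 px.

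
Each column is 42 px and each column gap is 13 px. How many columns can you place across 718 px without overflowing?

k columns need k·42 + (k−1)·13 = k·55 − 13.
k·55 − 13 ≤ 718 → k ≤ 731 / 55 ≈ 13.29, so k = 13.

13 columns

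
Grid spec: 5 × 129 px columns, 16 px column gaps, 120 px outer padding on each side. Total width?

Total width: 2·120 + 5·129 + 4·16 = 949 px.

949 px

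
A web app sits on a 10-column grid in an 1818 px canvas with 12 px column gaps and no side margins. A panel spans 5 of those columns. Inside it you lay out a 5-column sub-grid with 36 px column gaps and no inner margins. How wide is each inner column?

151.8 px

10c + 9·12 = 1818 → 10c = 1710 → c = 171 px.
Span of 5: 5·171 + 4·12 = 855 + 48 = 903 px.
903 − 4·36 = 759; ÷5 gives d = 151.8 px.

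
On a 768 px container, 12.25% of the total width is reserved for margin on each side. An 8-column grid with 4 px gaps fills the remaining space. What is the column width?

768 × (1 − 2·12.25%) = 768 × 75.5% = 579.84 px for the columns.
8 columns + 7 gaps: 8c + 7·4 = 579.84.
8c = 579.84 − 28 = 551.84, so c = 68.98 px.

68.98 px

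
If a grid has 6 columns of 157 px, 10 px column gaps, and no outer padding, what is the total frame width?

992 px

Summing: 942 + 50 = 992 px.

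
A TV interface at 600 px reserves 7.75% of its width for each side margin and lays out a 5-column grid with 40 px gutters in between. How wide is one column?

Margins: 7.75% × 600 = 46.5 px each, so content = 600 − 93 = 507 px.
5 columns + 4 gutters: 5c + 4·40 = 507.
5c = 507 − 160 = 347, so c = 69.4 px.

69.4 px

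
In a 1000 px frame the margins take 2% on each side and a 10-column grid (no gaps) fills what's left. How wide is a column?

1000 × (1 − 2·2%) = 1000 × 96% = 960 px for the columns.
With no gaps, each column is 960/10 = 96 px.

96 px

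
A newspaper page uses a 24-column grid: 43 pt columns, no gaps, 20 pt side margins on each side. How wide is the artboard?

1072 pt

Artboard = 2·20 + 24·43 = 40 + 1032 = 1072 pt.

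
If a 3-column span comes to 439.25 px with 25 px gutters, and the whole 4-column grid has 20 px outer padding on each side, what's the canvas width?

439.25 − 2·25 = 389.25; ÷3 gives c = 129.75 px.
Total width: 2·20 + 4·129.75 + 3·25 = 634 px.

634 px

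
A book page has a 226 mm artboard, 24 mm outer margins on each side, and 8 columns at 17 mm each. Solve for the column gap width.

Subtract both margins: 226 − 2·24 = 178 mm.
8 columns take 8·17 = 136 mm; remaining 42 splits into 7 column gaps.
g = 42 / 7 = 6 mm.

6 mm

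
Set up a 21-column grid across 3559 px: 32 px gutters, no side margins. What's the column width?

21c + 20·32 = 3559 → 21c = 2919 → c = 139 px.

139 px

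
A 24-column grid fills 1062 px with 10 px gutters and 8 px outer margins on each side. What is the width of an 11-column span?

Inside the margins: 1062 − 16 = 1046 px.
1046 − 23·10 = 816; ÷24 gives c = 34 px.
11 columns plus 10 gutters: 374 + 100 = 474 px.

474 px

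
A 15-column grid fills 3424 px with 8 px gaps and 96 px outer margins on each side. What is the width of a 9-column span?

Subtract both margins: 3424 − 2·96 = 3232 px.
15 columns + 14 gaps: 15c + 14·8 = 3232.
15c = 3232 − 112 = 3120, so c = 208 px.
9-column span = 9·208 + 8·8 = 1936 px.

1936 px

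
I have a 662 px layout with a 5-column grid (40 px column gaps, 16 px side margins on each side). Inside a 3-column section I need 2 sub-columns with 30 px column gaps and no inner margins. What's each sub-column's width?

Subtract both margins: 662 − 2·16 = 630 px.
Subtracting 4 column gaps of 40 leaves 470 for 5 columns, so c = 94 px.
3-column span = 3·94 + 2·40 = 362 px.
Subtracting 1 column gap of 30 leaves 332 for 2 columns, so d = 166 px.

166 px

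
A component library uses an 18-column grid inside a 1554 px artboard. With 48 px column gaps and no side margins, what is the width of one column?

18c + 17·48 = 1554 → 18c = 738 → c = 41 px.

41 px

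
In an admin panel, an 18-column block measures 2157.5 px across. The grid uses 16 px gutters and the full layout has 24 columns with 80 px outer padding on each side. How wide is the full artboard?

Subtracting 17 gutters of 16 leaves 1885.5 for 18 columns, so c = 104.75 px.
Total width: 2·80 + 24·104.75 + 23·16 = 3042 px.

3042 px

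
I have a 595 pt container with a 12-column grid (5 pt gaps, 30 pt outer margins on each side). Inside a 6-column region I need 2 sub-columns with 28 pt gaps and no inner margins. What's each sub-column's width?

Outer content = 595 − 2·30 = 535 pt.
Subtracting 11 gaps of 5 leaves 480 for 12 columns, so c = 40 pt.
Span of 6: 6·40 + 5·5 = 240 + 25 = 265 pt.
Subtracting 1 gap of 28 leaves 237 for 2 columns, so d = 118.5 pt.

118.5 pt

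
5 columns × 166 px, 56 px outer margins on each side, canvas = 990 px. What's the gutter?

Subtract both margins: 990 − 2·56 = 878 px.
5 columns take 5·166 = 830 px; remaining 48 splits into 4 gutters.
g = 48 / 4 = 12 px.

12 px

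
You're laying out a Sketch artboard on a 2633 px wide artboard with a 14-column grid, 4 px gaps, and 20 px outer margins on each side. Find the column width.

181.5 px

Content width = 2633 − 2·20 = 2593 px.
Subtracting 13 gaps of 4 leaves 2541 for 14 columns, so c = 181.5 px.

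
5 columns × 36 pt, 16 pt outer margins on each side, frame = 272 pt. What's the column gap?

15 pt

Subtract both margins: 272 − 2·16 = 240 pt.
Columns use 180 pt, leaving 60 pt across 4 column gaps = 15 pt each.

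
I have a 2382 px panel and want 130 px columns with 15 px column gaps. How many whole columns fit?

16 columns

Each extra column adds 130 + 15 = 145 px.
(2382 + 15) / 145 = 16.53, so 16 columns fit.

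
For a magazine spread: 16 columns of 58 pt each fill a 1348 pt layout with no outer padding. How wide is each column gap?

28 pt

16·58 + 15g = 1348 → 15g = 420 → g = 28 pt.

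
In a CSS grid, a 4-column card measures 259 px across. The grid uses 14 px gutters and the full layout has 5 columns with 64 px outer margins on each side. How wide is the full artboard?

4c + 3·14 = 259 → 4c = 217 → c = 54.25 px.
Total width: 2·64 + 5·54.25 + 4·14 = 455.25 px.

455.25 px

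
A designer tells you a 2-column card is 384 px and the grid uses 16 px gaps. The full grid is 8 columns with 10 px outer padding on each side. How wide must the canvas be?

1604 px

Subtracting 1 gap of 16 leaves 368 for 2 columns, so c = 184 px.
Canvas = 2·10 + 8·184 + 7·16 = 20 + 1472 + 112 = 1604 px.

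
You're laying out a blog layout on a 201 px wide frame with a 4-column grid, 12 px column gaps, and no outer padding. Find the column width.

41.25 px

4c + 3·12 = 201 → 4c = 165 → c = 41.25 px.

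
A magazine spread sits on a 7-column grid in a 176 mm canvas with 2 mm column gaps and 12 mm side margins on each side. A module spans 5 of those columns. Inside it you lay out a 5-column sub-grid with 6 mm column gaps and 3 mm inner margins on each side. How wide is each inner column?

15.6 mm

Take off 24 mm of margins, leaving 152 mm.
152 − 6·2 = 140; ÷7 gives c = 20 mm.
Span of 5: 5·20 + 4·2 = 100 + 8 = 108 mm.
Inner content = 108 − 2·3 = 102 mm.
Subtracting 4 column gaps of 6 leaves 78 for 5 columns, so d = 15.6 mm.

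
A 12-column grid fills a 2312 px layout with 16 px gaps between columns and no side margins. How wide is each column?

Subtracting 11 gaps of 16 leaves 2136 for 12 columns, so c = 178 px.

178 px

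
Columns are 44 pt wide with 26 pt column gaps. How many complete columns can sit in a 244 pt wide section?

3 columns

3 columns: 3·44 + 2·26 = 184 pt ≤ 244.
4 columns: 254 pt > 244. So 3.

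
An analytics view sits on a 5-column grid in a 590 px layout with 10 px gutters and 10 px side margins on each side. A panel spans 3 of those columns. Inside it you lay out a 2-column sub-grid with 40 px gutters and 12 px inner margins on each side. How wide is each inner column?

Take off 20 px of margins, leaving 570 px.
5c + 4·10 = 570 → 5c = 530 → c = 106 px.
Span of 3: 3·106 + 2·10 = 318 + 20 = 338 px.
Inner content = 338 − 2·12 = 314 px.
2d + 1·40 = 314 → 2d = 274 → d = 137 px.

137 px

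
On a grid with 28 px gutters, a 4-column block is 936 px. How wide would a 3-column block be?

Subtracting 3 gutters of 28 leaves 852 for 4 columns, so c = 213 px.
3-column span = 3·213 + 2·28 = 695 px.

695 px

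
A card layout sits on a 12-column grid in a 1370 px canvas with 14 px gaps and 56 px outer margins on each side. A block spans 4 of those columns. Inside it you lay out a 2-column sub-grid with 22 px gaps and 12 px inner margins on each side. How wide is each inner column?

Take off 112 px of margins, leaving 1258 px.
Subtracting 11 gaps of 14 leaves 1104 for 12 columns, so c = 92 px.
4-column span = 4·92 + 3·14 = 410 px.
Inner content = 410 − 2·12 = 386 px.
2 columns + 1 gap: 2d + 1·22 = 386.
2d = 386 − 22 = 364, so d = 182 px.

182 px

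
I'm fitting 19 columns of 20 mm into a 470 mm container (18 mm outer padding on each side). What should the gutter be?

3 mm

Content width = 470 − 2·18 = 434 mm.
19·20 + 18g = 434 → 18g = 54 → g = 3 mm.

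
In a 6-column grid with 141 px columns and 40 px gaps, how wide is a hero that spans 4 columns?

684 px

Span of 4: 4·141 + 3·40 = 564 + 120 = 684 px.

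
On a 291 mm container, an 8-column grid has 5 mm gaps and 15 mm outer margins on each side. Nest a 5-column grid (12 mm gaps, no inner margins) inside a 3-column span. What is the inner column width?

Inside the margins: 291 − 30 = 261 mm.
Subtracting 7 gaps of 5 leaves 226 for 8 columns, so c = 28.25 mm.
Span of 3: 3·28.25 + 2·5 = 84.75 + 10 = 94.75 mm.
5d + 4·12 = 94.75 → 5d = 46.75 → d = 9.35 mm.

9.35 mm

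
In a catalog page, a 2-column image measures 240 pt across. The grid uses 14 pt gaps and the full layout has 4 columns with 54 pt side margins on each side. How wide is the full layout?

2 columns + 1 gap: 2c + 1·14 = 240.
2c = 240 − 14 = 226, so c = 113 pt.
Adding margins, columns and gutters: 108 + 452 + 42 = 602 pt.

602 pt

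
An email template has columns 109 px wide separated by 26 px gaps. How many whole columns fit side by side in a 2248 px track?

16 columns

Each extra column adds 109 + 26 = 135 px.
(2248 + 26) / 135 = 16.84, so 16 columns fit.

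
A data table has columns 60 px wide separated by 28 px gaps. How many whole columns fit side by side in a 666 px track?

7 columns: 7·60 + 6·28 = 588 px ≤ 666.
8 columns: 676 px > 666. So 7.

7 columns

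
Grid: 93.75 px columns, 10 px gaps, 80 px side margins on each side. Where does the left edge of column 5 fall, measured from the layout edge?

495 px

Each column+gutter stride is 103.75 px; 4 of them past the 80 px margin is 80 + 415 = 495 px.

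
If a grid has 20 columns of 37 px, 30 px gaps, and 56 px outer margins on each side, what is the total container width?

Container = 2·56 + 20·37 + 19·30 = 112 + 740 + 570 = 1422 px.

1422 px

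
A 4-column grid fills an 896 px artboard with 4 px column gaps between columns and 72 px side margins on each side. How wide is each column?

Inside the margins: 896 − 144 = 752 px.
4 columns + 3 column gaps: 4c + 3·4 = 752.
4c = 752 − 12 = 740, so c = 185 px.

185 px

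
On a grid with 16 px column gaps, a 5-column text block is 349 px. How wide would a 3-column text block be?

Subtracting 4 column gaps of 16 leaves 285 for 5 columns, so c = 57 px.
Span of 3: 3·57 + 2·16 = 171 + 32 = 203 px.

203 px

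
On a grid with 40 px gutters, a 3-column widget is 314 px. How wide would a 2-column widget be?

196 px

3 columns + 2 gutters: 3c + 2·40 = 314.
3c = 314 − 80 = 234, so c = 78 px.
Span of 2: 2·78 + 1·40 = 156 + 40 = 196 px.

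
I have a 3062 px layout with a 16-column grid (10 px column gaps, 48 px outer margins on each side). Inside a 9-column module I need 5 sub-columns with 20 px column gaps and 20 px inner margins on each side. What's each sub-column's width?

308.8 px

Inside the margins: 3062 − 96 = 2966 px.
Subtracting 15 column gaps of 10 leaves 2816 for 16 columns, so c = 176 px.
9-column span = 9·176 + 8·10 = 1664 px.
Inner content = 1664 − 2·20 = 1624 px.
5d + 4·20 = 1624 → 5d = 1544 → d = 308.8 px.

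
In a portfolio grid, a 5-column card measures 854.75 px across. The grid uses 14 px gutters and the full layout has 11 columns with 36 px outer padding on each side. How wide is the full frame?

5 columns + 4 gutters: 5c + 4·14 = 854.75.
5c = 854.75 − 56 = 798.75, so c = 159.75 px.
Total width: 2·36 + 11·159.75 + 10·14 = 1969.25 px.

1969.25 px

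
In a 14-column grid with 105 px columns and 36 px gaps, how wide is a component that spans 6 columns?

Span of 6: 6·105 + 5·36 = 630 + 180 = 810 px.

810 px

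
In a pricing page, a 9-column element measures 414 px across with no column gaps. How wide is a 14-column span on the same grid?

414 / 9 = 46 px per column.
14-column span = 14·46 = 644 px.

644 px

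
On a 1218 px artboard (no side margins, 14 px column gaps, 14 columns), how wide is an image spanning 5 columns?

426 px

1218 − 13·14 = 1036; ÷14 gives c = 74 px.
5 columns plus 4 column gaps: 370 + 56 = 426 px.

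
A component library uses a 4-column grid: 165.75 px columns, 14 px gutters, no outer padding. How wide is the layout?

Layout = 4·165.75 + 3·14 = 663 + 42 = 705 px.

705 px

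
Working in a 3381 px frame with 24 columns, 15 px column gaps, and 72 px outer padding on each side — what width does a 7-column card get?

Content width = 3381 − 2·72 = 3237 px.
3237 − 23·15 = 2892; ÷24 gives c = 120.5 px.
Span of 7: 7·120.5 + 6·15 = 843.5 + 90 = 933.5 px.

933.5 px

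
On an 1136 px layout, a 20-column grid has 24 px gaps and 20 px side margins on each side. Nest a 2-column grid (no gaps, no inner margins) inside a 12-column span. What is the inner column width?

Inside the margins: 1136 − 40 = 1096 px.
20c + 19·24 = 1096 → 20c = 640 → c = 32 px.
Span of 12: 12·32 + 11·24 = 384 + 264 = 648 px.
648 / 2 = 324 px per column.

324 px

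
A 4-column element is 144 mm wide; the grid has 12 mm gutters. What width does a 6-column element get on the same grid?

4c + 3·12 = 144 → 4c = 108 → c = 27 mm.
Span of 6: 6·27 + 5·12 = 162 + 60 = 222 mm.

222 mm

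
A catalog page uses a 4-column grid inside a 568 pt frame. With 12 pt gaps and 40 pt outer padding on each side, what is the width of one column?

Content width = 568 − 2·40 = 488 pt.
488 − 3·12 = 452; ÷4 gives c = 113 pt.

113 pt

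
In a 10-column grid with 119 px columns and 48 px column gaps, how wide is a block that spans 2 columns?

Span of 2: 2·119 + 1·48 = 238 + 48 = 286 px.

286 px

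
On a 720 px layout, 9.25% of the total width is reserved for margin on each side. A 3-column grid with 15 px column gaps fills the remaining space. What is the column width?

Each margin = 9.25% of 720 = 66.6 px; content = 720 − 2·66.6 = 586.8 px.
3c + 2·15 = 586.8 → 3c = 556.8 → c = 185.6 px.

185.6 px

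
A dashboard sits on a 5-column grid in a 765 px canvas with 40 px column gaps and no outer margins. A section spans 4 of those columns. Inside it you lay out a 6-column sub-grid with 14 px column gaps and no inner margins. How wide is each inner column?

5 columns + 4 column gaps: 5c + 4·40 = 765.
5c = 765 − 160 = 605, so c = 121 px.
Span of 4: 4·121 + 3·40 = 484 + 120 = 604 px.
6d + 5·14 = 604 → 6d = 534 → d = 89 px.

89 px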